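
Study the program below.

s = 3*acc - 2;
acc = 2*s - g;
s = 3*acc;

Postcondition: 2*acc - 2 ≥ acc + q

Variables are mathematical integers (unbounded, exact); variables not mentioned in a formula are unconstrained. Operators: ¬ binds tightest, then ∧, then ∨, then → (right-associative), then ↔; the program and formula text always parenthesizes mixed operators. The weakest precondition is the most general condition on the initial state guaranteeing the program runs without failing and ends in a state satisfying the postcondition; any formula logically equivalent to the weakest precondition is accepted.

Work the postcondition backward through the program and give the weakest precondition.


Working backward. After the program, the postcondition 2*acc - 2 ≥ acc + q must hold; in canonical form it is acc ≥ q + 2.
Before s := 3*acc: acc ≥ q + 2
Before acc := 2*s - g: 2*s ≥ g + q + 2
Before s := 3*acc - 2: 6*acc ≥ g + q + 6
Answer: WP = 6*acc ≥ g + q + 6


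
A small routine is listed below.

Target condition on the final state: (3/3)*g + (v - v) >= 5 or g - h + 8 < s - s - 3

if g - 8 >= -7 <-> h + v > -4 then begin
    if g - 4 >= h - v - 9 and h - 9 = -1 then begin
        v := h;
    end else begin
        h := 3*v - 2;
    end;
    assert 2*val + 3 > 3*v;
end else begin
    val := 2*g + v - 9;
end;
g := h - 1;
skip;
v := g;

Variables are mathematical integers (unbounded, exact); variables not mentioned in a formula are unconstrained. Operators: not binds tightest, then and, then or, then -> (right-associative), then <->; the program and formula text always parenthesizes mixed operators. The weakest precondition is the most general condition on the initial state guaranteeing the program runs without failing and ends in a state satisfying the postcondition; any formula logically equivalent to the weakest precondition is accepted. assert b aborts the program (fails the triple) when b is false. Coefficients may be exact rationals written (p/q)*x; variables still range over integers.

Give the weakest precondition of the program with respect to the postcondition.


Working backward. After the program, the postcondition (3/3)*g + (v - v) >= 5 or g - h + 8 < s - s - 3 must hold; in canonical form it is g >= 5 or g < h - 11.
Before v := g: g >= 5 or g < h - 11
Before skip: g >= 5 or g < h - 11
Before g := h - 1: h >= 6
Then branch requires ((g + v >= h - 5 and h = 8) -> (2*val > 3*h - 3 and h >= 6)) and ((not (g + v >= h - 5 and h = 8)) -> (2*val > 3*v - 3 and 3*v >= 8)); else branch requires h >= 6.
Before the if: ((g >= 1 <-> h + v > -4) -> (((g + v >= h - 5 and h = 8) -> (2*val > 3*h - 3 and h >= 6)) and ((not (g + v >= h - 5 and h = 8)) -> (2*val > 3*v - 3 and 3*v >= 8)))) and ((not (g >= 1 <-> h + v > -4)) -> h >= 6)
Answer: WP = ((g >= 1 <-> h + v > -4) -> (((g + v >= h - 5 and h = 8) -> (2*val > 3*h - 3 and h >= 6)) and ((not (g + v >= h - 5 and h = 8)) -> (2*val > 3*v - 3 and 3*v >= 8)))) and ((not (g >= 1 <-> h + v > -4)) -> h >= 6)


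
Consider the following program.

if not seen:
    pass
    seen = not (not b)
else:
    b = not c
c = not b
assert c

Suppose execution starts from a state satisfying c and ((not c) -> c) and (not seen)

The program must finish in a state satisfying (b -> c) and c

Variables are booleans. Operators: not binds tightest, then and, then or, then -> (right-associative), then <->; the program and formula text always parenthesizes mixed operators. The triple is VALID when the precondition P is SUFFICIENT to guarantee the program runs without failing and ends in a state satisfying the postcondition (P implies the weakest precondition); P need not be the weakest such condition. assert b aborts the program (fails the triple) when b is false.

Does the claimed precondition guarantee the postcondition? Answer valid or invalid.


Working backward. After the program, (b -> c) and c must hold.
Before assert c: c and (b -> c)
Before c := not b: (not b) and (b -> (not b))
Then branch requires (not b) and (b -> (not b)); else branch requires c and ((not c) -> c).
Before the if: ((not seen) -> ((not b) and (b -> (not b)))) and (seen -> (c and ((not c) -> c)))
The weakest precondition is ((not seen) -> ((not b) and (b -> (not b)))) and (seen -> (c and ((not c) -> c))).
Check whether c and ((not c) -> c) and (not seen) implies it.
Countermodel: at the initial state b = true, c = true, seen = false, the precondition holds but the weakest precondition fails.
Answer: invalid


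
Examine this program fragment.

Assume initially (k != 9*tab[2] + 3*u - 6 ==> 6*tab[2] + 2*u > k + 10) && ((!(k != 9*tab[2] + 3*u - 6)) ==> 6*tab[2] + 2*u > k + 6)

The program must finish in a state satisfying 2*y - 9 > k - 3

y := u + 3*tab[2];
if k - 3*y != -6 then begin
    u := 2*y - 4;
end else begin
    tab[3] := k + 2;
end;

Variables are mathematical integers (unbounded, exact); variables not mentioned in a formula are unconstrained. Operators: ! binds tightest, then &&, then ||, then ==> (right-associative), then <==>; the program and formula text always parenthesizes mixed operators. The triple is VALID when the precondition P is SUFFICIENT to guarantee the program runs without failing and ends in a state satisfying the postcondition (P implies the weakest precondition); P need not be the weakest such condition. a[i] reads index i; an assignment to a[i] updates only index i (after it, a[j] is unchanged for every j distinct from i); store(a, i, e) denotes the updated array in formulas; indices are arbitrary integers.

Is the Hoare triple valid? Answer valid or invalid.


Working backward. After the program, the postcondition 2*y - 9 > k - 3 must hold; in canonical form it is 2*y > k + 6.
Then branch requires 2*y > k + 6; else branch requires 2*y > k + 6.
Before the if: (k != 3*y - 6 ==> 2*y > k + 6) && ((!(k != 3*y - 6)) ==> 2*y > k + 6)
Before y := u + 3*tab[2]: (k != 9*tab[2] + 3*u - 6 ==> 6*tab[2] + 2*u > k + 6) && ((!(k != 9*tab[2] + 3*u - 6)) ==> 6*tab[2] + 2*u > k + 6)
The weakest precondition is (k != 9*tab[2] + 3*u - 6 ==> 6*tab[2] + 2*u > k + 6) && ((!(k != 9*tab[2] + 3*u - 6)) ==> 6*tab[2] + 2*u > k + 6).
Check whether (k != 9*tab[2] + 3*u - 6 ==> 6*tab[2] + 2*u > k + 10) && ((!(k != 9*tab[2] + 3*u - 6)) ==> 6*tab[2] + 2*u > k + 6) implies it.
Every state satisfying the precondition satisfies the weakest precondition: the implication holds.
Answer: valid


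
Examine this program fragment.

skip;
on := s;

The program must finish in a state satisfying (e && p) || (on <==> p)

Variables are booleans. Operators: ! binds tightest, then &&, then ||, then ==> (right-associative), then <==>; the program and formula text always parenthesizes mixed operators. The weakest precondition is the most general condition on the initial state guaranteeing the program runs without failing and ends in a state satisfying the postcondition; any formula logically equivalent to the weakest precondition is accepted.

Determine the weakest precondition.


Working backward. After the program, (e && p) || (on <==> p) must hold.
Before on := s: (e && p) || (s <==> p)
Before skip: (e && p) || (s <==> p)
Answer: WP = (e && p) || (s <==> p)


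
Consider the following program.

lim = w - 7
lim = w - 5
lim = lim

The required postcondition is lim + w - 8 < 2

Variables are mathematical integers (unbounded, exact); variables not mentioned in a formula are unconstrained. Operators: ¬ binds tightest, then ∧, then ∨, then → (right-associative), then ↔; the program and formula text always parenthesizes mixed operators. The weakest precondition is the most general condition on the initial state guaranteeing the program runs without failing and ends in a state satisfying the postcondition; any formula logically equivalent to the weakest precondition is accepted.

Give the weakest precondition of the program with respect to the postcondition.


Working backward. After the program, the postcondition lim + w - 8 < 2 must hold; in canonical form it is lim + w < 10.
Before lim := lim: lim + w < 10
Before lim := w - 5: 2*w < 15
Before lim := w - 7: 2*w < 15
Answer: WP = 2*w < 15


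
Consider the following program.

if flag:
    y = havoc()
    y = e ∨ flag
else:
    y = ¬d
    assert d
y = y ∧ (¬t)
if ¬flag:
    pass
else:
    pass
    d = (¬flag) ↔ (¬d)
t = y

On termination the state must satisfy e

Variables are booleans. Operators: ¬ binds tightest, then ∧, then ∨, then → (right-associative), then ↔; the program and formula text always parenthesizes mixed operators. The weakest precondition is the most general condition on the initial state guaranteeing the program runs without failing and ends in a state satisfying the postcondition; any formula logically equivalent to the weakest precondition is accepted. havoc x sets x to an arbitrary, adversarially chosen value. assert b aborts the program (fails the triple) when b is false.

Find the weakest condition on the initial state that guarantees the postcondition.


Working backward. After the program, e must hold.
Before t := y: e
Then branch requires e; else branch requires e.
Before the if: ((¬flag) → e) ∧ (flag → e)
Before y := y ∧ (¬t): ((¬flag) → e) ∧ (flag → e)
Then branch requires ((¬flag) → e) ∧ (flag → e); else branch requires d ∧ ((¬flag) → e) ∧ (flag → e).
Before the if: (flag → (((¬flag) → e) ∧ (flag → e))) ∧ ((¬flag) → (d ∧ ((¬flag) → e) ∧ (flag → e)))
Answer: WP = (flag → (((¬flag) → e) ∧ (flag → e))) ∧ ((¬flag) → (d ∧ ((¬flag) → e) ∧ (flag → e)))


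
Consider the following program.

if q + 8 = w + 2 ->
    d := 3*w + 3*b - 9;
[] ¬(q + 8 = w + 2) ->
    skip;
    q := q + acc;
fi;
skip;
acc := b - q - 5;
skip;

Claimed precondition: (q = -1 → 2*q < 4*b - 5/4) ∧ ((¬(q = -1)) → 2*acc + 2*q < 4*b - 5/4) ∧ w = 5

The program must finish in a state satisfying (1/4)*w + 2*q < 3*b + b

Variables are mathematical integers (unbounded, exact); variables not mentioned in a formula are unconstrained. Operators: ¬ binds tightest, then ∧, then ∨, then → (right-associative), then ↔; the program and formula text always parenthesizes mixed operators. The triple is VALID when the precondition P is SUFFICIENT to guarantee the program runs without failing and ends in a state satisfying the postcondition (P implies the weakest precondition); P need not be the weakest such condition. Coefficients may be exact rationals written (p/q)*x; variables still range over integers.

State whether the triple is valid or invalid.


Working backward. After the program, the postcondition (1/4)*w + 2*q < 3*b + b must hold; in canonical form it is 2*q + (1/4)*w < 4*b.
Before skip: 2*q + (1/4)*w < 4*b
Before acc := b - q - 5: 2*q + (1/4)*w < 4*b
Before skip: 2*q + (1/4)*w < 4*b
Then branch requires 2*q + (1/4)*w < 4*b; else branch requires 2*acc + 2*q + (1/4)*w < 4*b.
Before the if: (q = w - 6 → 2*q + (1/4)*w < 4*b) ∧ ((¬(q = w - 6)) → 2*acc + 2*q + (1/4)*w < 4*b)
The weakest precondition is (q = w - 6 → 2*q + (1/4)*w < 4*b) ∧ ((¬(q = w - 6)) → 2*acc + 2*q + (1/4)*w < 4*b).
Check whether (q = -1 → 2*q < 4*b - 5/4) ∧ ((¬(q = -1)) → 2*acc + 2*q < 4*b - 5/4) ∧ w = 5 implies it.
Every state satisfying the precondition satisfies the weakest precondition: the implication holds.
Answer: valid


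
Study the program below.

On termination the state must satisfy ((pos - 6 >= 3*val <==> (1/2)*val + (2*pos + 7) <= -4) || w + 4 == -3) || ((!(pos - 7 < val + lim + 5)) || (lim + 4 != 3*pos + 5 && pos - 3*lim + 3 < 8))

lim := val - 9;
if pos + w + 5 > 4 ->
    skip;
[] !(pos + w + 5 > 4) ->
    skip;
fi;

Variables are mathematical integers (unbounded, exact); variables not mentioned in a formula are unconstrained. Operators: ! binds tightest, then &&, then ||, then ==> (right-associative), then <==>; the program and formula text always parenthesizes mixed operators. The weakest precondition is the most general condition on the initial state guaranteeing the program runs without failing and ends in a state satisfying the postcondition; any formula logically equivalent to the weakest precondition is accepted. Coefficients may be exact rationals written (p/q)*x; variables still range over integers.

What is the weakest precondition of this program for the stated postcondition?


Working backward. After the program, the postcondition ((pos - 6 >= 3*val <==> (1/2)*val + (2*pos + 7) <= -4) || w + 4 == -3) || ((!(pos - 7 < val + lim + 5)) || (lim + 4 != 3*pos + 5 && pos - 3*lim + 3 < 8)) must hold; in canonical form it is (pos >= 3*val + 6 <==> 2*pos + (1/2)*val <= -11) || w == -7 || (!(pos < lim + val + 12)) || (lim != 3*pos + 1 && pos < 3*lim + 5).
Then branch requires (pos >= 3*val + 6 <==> 2*pos + (1/2)*val <= -11) || w == -7 || (!(pos < lim + val + 12)) || (lim != 3*pos + 1 && pos < 3*lim + 5); else branch requires (pos >= 3*val + 6 <==> 2*pos + (1/2)*val <= -11) || w == -7 || (!(pos < lim + val + 12)) || (lim != 3*pos + 1 && pos < 3*lim + 5).
Before the if: (pos + w > -1 ==> ((pos >= 3*val + 6 <==> 2*pos + (1/2)*val <= -11) || w == -7 || (!(pos < lim + val + 12)) || (lim != 3*pos + 1 && pos < 3*lim + 5))) && ((!(pos + w > -1)) ==> ((pos >= 3*val + 6 <==> 2*pos + (1/2)*val <= -11) || w == -7 || (!(pos < lim + val + 12)) || (lim != 3*pos + 1 && pos < 3*lim + 5)))
Before lim := val - 9: (pos + w > -1 ==> ((pos >= 3*val + 6 <==> 2*pos + (1/2)*val <= -11) || w == -7 || (!(pos < 2*val + 3)) || (val != 3*pos + 10 && pos < 3*val - 22))) && ((!(pos + w > -1)) ==> ((pos >= 3*val + 6 <==> 2*pos + (1/2)*val <= -11) || w == -7 || (!(pos < 2*val + 3)) || (val != 3*pos + 10 && pos < 3*val - 22)))
Answer: WP = (pos + w > -1 ==> ((pos >= 3*val + 6 <==> 2*pos + (1/2)*val <= -11) || w == -7 || (!(pos < 2*val + 3)) || (val != 3*pos + 10 && pos < 3*val - 22))) && ((!(pos + w > -1)) ==> ((pos >= 3*val + 6 <==> 2*pos + (1/2)*val <= -11) || w == -7 || (!(pos < 2*val + 3)) || (val != 3*pos + 10 && pos < 3*val - 22)))


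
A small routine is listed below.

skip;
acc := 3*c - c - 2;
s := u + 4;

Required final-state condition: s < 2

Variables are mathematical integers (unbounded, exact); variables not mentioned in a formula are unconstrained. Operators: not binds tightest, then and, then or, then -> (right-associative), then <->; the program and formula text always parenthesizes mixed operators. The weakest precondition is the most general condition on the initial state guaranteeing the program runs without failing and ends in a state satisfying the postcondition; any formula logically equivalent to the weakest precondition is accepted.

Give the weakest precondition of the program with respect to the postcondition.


Working backward. After the program, s < 2 must hold.
Before s := u + 4: u < -2
Before acc := 3*c - c - 2: u < -2
Before skip: u < -2
Answer: WP = u < -2


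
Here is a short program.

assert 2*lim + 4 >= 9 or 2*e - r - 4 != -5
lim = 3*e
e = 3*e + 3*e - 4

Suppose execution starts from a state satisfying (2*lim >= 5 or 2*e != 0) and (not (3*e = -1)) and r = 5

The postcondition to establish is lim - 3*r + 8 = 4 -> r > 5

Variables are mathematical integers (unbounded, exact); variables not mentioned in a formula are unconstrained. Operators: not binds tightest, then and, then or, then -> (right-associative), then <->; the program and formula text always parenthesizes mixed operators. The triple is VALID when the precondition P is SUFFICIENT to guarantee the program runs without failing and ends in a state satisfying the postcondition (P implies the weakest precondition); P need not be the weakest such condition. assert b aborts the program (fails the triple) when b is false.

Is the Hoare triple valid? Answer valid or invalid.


Working backward. After the program, the postcondition lim - 3*r + 8 = 4 -> r > 5 must hold; in canonical form it is lim = 3*r - 4 -> r > 5.
Before e := 3*e + 3*e - 4: lim = 3*r - 4 -> r > 5
Before lim := 3*e: 3*e = 3*r - 4 -> r > 5
Before assert 2*lim + 4 >= 9 or 2*e - r - 4 != -5: (2*lim >= 5 or 2*e != r - 1) and (3*e = 3*r - 4 -> r > 5)
The weakest precondition is (2*lim >= 5 or 2*e != r - 1) and (3*e = 3*r - 4 -> r > 5).
Check whether (2*lim >= 5 or 2*e != 0) and (not (3*e = -1)) and r = 5 implies it.
Countermodel: at the initial state e = 2, lim = 2, r = 5, the precondition holds but the weakest precondition fails.
Answer: invalid


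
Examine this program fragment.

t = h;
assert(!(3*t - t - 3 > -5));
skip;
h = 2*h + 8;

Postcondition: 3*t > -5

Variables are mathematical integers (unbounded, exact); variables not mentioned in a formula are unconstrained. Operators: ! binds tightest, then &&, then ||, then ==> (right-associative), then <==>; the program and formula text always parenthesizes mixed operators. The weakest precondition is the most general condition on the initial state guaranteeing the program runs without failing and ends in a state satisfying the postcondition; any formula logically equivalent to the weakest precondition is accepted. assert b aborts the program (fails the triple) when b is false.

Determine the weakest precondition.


Working backward. After the program, 3*t > -5 must hold.
Before h := 2*h + 8: 3*t > -5
Before skip: 3*t > -5
Before assert !(3*t - t - 3 > -5): (!(2*t > -2)) && 3*t > -5
Before t := h: (!(2*h > -2)) && 3*h > -5
Answer: WP = (!(2*h > -2)) && 3*h > -5


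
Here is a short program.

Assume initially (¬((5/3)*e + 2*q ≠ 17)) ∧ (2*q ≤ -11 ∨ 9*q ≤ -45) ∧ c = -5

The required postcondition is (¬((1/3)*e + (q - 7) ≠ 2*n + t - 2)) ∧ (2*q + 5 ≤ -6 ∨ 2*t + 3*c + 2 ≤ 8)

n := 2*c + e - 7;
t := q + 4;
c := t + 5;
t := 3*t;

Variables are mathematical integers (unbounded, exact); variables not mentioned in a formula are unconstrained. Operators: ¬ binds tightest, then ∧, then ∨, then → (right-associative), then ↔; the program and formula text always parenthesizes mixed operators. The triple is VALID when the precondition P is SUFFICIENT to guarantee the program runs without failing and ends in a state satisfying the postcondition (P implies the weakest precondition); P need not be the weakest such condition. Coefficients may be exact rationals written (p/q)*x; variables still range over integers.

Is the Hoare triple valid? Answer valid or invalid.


Working backward. After the program, the postcondition (¬((1/3)*e + (q - 7) ≠ 2*n + t - 2)) ∧ (2*q + 5 ≤ -6 ∨ 2*t + 3*c + 2 ≤ 8) must hold; in canonical form it is (¬((1/3)*e + q ≠ 2*n + t + 5)) ∧ (2*q ≤ -11 ∨ 3*c + 2*t ≤ 6).
Before t := 3*t: (¬((1/3)*e + q ≠ 2*n + 3*t + 5)) ∧ (2*q ≤ -11 ∨ 3*c + 6*t ≤ 6)
Before c := t + 5: (¬((1/3)*e + q ≠ 2*n + 3*t + 5)) ∧ (2*q ≤ -11 ∨ 9*t ≤ -9)
Before t := q + 4: (¬((1/3)*e ≠ 2*n + 2*q + 17)) ∧ (2*q ≤ -11 ∨ 9*q ≤ -45)
Before n := 2*c + e - 7: (¬(4*c + (5/3)*e + 2*q ≠ -3)) ∧ (2*q ≤ -11 ∨ 9*q ≤ -45)
The weakest precondition is (¬(4*c + (5/3)*e + 2*q ≠ -3)) ∧ (2*q ≤ -11 ∨ 9*q ≤ -45).
Check whether (¬((5/3)*e + 2*q ≠ 17)) ∧ (2*q ≤ -11 ∨ 9*q ≤ -45) ∧ c = -5 implies it.
Every state satisfying the precondition satisfies the weakest precondition: the implication holds.
Answer: valid


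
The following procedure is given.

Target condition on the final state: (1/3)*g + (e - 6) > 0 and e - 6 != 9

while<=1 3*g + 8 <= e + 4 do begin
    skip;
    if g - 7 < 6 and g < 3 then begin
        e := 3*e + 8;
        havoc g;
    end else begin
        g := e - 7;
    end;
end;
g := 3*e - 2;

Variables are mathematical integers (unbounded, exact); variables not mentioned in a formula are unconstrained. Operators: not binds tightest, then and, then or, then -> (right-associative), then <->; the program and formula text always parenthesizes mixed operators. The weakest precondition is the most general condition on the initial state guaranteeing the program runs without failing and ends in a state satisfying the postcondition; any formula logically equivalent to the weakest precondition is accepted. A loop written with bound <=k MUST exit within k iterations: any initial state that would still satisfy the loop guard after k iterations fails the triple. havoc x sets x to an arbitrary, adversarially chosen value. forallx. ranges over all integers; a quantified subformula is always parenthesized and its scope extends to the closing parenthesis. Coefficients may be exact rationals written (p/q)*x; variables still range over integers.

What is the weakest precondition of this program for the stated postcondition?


Working backward. After the program, the postcondition (1/3)*g + (e - 6) > 0 and e - 6 != 9 must hold; in canonical form it is e + (1/3)*g > 6 and e != 15.
Before g := 3*e - 2: 2*e > 20/3 and e != 15
Before the loop (bound <=1), unroll the exhaustion recursion (WP_0 = exit-now case; WP_j = one more guarded iteration, up to j = 1):
  WP_0: (not (3*g <= e - 4)) and 2*e > 20/3 and e != 15
  WP_1: (3*g <= e - 4 -> (((g < 13 and g < 3) -> (forall g_1. ((not (3*g_1 <= 3*e + 4)) and 6*e > -28/3 and 3*e != 7))) and ((not (g < 13 and g < 3)) -> ((not (2*e <= 17)) and 2*e > 20/3 and e != 15)))) and ((not (3*g <= e - 4)) -> (2*e > 20/3 and e != 15))
So before the loop: (3*g <= e - 4 -> (((g < 13 and g < 3) -> (forall g_1. ((not (3*g_1 <= 3*e + 4)) and 6*e > -28/3 and 3*e != 7))) and ((not (g < 13 and g < 3)) -> ((not (2*e <= 17)) and 2*e > 20/3 and e != 15)))) and ((not (3*g <= e - 4)) -> (2*e > 20/3 and e != 15))
Answer: WP = (3*g <= e - 4 -> (((g < 13 and g < 3) -> (forall g_1. ((not (3*g_1 <= 3*e + 4)) and 6*e > -28/3 and 3*e != 7))) and ((not (g < 13 and g < 3)) -> ((not (2*e <= 17)) and 2*e > 20/3 and e != 15)))) and ((not (3*g <= e - 4)) -> (2*e > 20/3 and e != 15))


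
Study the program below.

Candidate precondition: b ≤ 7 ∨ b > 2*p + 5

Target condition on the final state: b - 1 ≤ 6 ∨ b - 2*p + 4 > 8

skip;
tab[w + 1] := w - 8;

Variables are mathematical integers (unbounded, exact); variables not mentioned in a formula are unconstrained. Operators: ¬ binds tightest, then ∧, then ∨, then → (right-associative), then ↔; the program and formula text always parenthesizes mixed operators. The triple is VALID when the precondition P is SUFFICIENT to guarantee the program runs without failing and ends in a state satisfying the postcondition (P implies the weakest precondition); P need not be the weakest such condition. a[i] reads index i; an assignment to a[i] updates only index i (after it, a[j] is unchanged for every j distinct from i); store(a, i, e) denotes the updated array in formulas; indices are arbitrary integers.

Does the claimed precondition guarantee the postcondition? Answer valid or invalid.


Working backward. After the program, the postcondition b - 1 ≤ 6 ∨ b - 2*p + 4 > 8 must hold; in canonical form it is b ≤ 7 ∨ b > 2*p + 4.
Before tab[w + 1] := w - 8: b ≤ 7 ∨ b > 2*p + 4
Before skip: b ≤ 7 ∨ b > 2*p + 4
The weakest precondition is b ≤ 7 ∨ b > 2*p + 4.
Check whether b ≤ 7 ∨ b > 2*p + 5 implies it.
Every state satisfying the precondition satisfies the weakest precondition: the implication holds.
Answer: valid


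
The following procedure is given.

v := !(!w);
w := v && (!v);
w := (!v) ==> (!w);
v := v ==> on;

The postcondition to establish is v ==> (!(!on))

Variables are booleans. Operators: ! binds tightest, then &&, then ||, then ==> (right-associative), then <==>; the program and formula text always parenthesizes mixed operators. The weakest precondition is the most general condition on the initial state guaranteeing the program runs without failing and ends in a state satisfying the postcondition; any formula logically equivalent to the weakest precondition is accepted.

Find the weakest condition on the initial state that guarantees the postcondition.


Working backward. After the program, the postcondition v ==> (!(!on)) must hold; in canonical form it is v ==> on.
Before v := v ==> on: (v ==> on) ==> on
Before w := (!v) ==> (!w): (v ==> on) ==> on
Before w := v && (!v): (v ==> on) ==> on
Before v := !(!w): (w ==> on) ==> on
Answer: WP = (w ==> on) ==> on


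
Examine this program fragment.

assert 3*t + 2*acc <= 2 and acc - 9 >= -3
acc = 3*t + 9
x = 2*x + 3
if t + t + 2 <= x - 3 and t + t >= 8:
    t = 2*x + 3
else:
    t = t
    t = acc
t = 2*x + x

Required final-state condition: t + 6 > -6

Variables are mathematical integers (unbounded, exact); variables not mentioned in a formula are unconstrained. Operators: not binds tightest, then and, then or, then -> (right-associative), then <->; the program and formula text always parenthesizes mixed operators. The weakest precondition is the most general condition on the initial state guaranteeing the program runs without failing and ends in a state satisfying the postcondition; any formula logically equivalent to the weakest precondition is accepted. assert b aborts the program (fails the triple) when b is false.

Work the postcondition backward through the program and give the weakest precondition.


Working backward. After the program, the postcondition t + 6 > -6 must hold; in canonical form it is t > -12.
Before t := 2*x + x: 3*x > -12
Then branch requires 3*x > -12; else branch requires 3*x > -12.
Before the if: ((2*t <= x - 5 and 2*t >= 8) -> 3*x > -12) and ((not (2*t <= x - 5 and 2*t >= 8)) -> 3*x > -12)
Before x := 2*x + 3: ((2*t <= 2*x - 2 and 2*t >= 8) -> 6*x > -21) and ((not (2*t <= 2*x - 2 and 2*t >= 8)) -> 6*x > -21)
Before acc := 3*t + 9: ((2*t <= 2*x - 2 and 2*t >= 8) -> 6*x > -21) and ((not (2*t <= 2*x - 2 and 2*t >= 8)) -> 6*x > -21)
Before assert 3*t + 2*acc <= 2 and acc - 9 >= -3: 2*acc + 3*t <= 2 and acc >= 6 and ((2*t <= 2*x - 2 and 2*t >= 8) -> 6*x > -21) and ((not (2*t <= 2*x - 2 and 2*t >= 8)) -> 6*x > -21)
Answer: WP = 2*acc + 3*t <= 2 and acc >= 6 and ((2*t <= 2*x - 2 and 2*t >= 8) -> 6*x > -21) and ((not (2*t <= 2*x - 2 and 2*t >= 8)) -> 6*x > -21)


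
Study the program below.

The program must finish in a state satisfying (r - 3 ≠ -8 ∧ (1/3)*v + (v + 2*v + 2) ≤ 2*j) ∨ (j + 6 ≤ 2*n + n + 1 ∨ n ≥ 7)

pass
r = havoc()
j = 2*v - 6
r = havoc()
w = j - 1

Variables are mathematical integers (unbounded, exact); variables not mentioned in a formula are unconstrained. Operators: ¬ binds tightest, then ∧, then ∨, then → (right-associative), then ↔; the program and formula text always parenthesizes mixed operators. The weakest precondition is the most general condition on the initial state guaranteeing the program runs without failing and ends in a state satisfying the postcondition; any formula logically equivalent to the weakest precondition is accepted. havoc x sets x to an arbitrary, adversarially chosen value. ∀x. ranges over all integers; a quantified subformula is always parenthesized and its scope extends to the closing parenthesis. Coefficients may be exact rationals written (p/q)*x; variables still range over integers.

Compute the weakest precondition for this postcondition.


Working backward. After the program, the postcondition (r - 3 ≠ -8 ∧ (1/3)*v + (v + 2*v + 2) ≤ 2*j) ∨ (j + 6 ≤ 2*n + n + 1 ∨ n ≥ 7) must hold; in canonical form it is (r ≠ -5 ∧ (10/3)*v ≤ 2*j - 2) ∨ j ≤ 3*n - 5 ∨ n ≥ 7.
Before w := j - 1: (r ≠ -5 ∧ (10/3)*v ≤ 2*j - 2) ∨ j ≤ 3*n - 5 ∨ n ≥ 7
Before havoc r: ∀r_1. ((r_1 ≠ -5 ∧ (10/3)*v ≤ 2*j - 2) ∨ j ≤ 3*n - 5 ∨ n ≥ 7)
Before j := 2*v - 6: ∀r_1. ((r_1 ≠ -5 ∧ (2/3)*v ≥ 14) ∨ 2*v ≤ 3*n + 1 ∨ n ≥ 7)
Before havoc r: ∀r_1. ((r_1 ≠ -5 ∧ (2/3)*v ≥ 14) ∨ 2*v ≤ 3*n + 1 ∨ n ≥ 7)
Before skip: ∀r_1. ((r_1 ≠ -5 ∧ (2/3)*v ≥ 14) ∨ 2*v ≤ 3*n + 1 ∨ n ≥ 7)
Answer: WP = ∀r_1. ((r_1 ≠ -5 ∧ (2/3)*v ≥ 14) ∨ 2*v ≤ 3*n + 1 ∨ n ≥ 7)


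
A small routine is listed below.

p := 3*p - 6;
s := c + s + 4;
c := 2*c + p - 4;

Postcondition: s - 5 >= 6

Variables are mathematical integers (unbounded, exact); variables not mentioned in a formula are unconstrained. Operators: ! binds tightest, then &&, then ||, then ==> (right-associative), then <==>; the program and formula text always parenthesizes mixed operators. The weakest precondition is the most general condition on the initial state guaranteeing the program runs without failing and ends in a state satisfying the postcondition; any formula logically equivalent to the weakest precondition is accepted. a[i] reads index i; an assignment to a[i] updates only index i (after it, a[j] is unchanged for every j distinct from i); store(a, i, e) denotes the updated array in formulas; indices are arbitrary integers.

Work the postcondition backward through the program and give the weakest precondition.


Working backward. After the program, the postcondition s - 5 >= 6 must hold; in canonical form it is s >= 11.
Before c := 2*c + p - 4: s >= 11
Before s := c + s + 4: c + s >= 7
Before p := 3*p - 6: c + s >= 7
Answer: WP = c + s >= 7


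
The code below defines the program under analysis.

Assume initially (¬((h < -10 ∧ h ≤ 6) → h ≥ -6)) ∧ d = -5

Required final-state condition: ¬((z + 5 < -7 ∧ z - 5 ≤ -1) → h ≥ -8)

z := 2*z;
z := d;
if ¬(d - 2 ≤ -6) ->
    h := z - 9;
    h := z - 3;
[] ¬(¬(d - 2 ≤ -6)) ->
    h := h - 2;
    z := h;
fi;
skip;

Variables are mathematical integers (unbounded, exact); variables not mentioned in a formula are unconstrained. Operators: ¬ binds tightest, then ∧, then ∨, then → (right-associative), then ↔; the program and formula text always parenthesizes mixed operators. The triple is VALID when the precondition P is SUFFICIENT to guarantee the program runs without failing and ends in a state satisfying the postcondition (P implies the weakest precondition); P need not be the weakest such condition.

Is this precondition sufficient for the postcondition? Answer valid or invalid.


Working backward. After the program, the postcondition ¬((z + 5 < -7 ∧ z - 5 ≤ -1) → h ≥ -8) must hold; in canonical form it is ¬((z < -12 ∧ z ≤ 4) → h ≥ -8).
Before skip: ¬((z < -12 ∧ z ≤ 4) → h ≥ -8)
Then branch requires ¬((z < -12 ∧ z ≤ 4) → z ≥ -5); else branch requires ¬((h < -10 ∧ h ≤ 6) → h ≥ -6).
Before the if: ((¬(d ≤ -4)) → (¬((z < -12 ∧ z ≤ 4) → z ≥ -5))) ∧ (d ≤ -4 → (¬((h < -10 ∧ h ≤ 6) → h ≥ -6)))
Before z := d: ((¬(d ≤ -4)) → (¬((d < -12 ∧ d ≤ 4) → d ≥ -5))) ∧ (d ≤ -4 → (¬((h < -10 ∧ h ≤ 6) → h ≥ -6)))
Before z := 2*z: ((¬(d ≤ -4)) → (¬((d < -12 ∧ d ≤ 4) → d ≥ -5))) ∧ (d ≤ -4 → (¬((h < -10 ∧ h ≤ 6) → h ≥ -6)))
The weakest precondition is ((¬(d ≤ -4)) → (¬((d < -12 ∧ d ≤ 4) → d ≥ -5))) ∧ (d ≤ -4 → (¬((h < -10 ∧ h ≤ 6) → h ≥ -6))).
Check whether (¬((h < -10 ∧ h ≤ 6) → h ≥ -6)) ∧ d = -5 implies it.
Every state satisfying the precondition satisfies the weakest precondition: the implication holds.
Answer: valid


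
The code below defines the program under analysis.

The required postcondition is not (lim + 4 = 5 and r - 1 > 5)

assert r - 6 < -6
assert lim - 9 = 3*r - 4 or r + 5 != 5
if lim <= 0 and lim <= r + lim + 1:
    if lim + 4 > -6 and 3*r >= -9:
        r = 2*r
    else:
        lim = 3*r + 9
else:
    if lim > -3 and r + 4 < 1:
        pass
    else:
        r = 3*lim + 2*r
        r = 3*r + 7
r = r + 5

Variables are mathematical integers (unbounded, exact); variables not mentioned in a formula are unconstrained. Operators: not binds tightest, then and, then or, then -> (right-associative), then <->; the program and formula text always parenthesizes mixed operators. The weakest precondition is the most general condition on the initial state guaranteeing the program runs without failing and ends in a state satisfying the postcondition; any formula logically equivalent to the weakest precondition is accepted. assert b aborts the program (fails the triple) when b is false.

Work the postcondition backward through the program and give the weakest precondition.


Working backward. After the program, the postcondition not (lim + 4 = 5 and r - 1 > 5) must hold; in canonical form it is not (lim = 1 and r > 6).
Before r := r + 5: not (lim = 1 and r > 1)
Then branch requires ((lim > -10 and 3*r >= -9) -> (not (lim = 1 and 2*r > 1))) and ((not (lim > -10 and 3*r >= -9)) -> (not (3*r = -8 and r > 1))); else branch requires ((lim > -3 and r < -3) -> (not (lim = 1 and r > 1))) and ((not (lim > -3 and r < -3)) -> (not (lim = 1 and 9*lim + 6*r > -6))).
Before the if: ((lim <= 0 and r >= -1) -> (((lim > -10 and 3*r >= -9) -> (not (lim = 1 and 2*r > 1))) and ((not (lim > -10 and 3*r >= -9)) -> (not (3*r = -8 and r > 1))))) and ((not (lim <= 0 and r >= -1)) -> (((lim > -3 and r < -3) -> (not (lim = 1 and r > 1))) and ((not (lim > -3 and r < -3)) -> (not (lim = 1 and 9*lim + 6*r > -6)))))
Before assert lim - 9 = 3*r - 4 or r + 5 != 5: (lim = 3*r + 5 or r != 0) and ((lim <= 0 and r >= -1) -> (((lim > -10 and 3*r >= -9) -> (not (lim = 1 and 2*r > 1))) and ((not (lim > -10 and 3*r >= -9)) -> (not (3*r = -8 and r > 1))))) and ((not (lim <= 0 and r >= -1)) -> (((lim > -3 and r < -3) -> (not (lim = 1 and r > 1))) and ((not (lim > -3 and r < -3)) -> (not (lim = 1 and 9*lim + 6*r > -6)))))
Before assert r - 6 < -6: r < 0 and (lim = 3*r + 5 or r != 0) and ((lim <= 0 and r >= -1) -> (((lim > -10 and 3*r >= -9) -> (not (lim = 1 and 2*r > 1))) and ((not (lim > -10 and 3*r >= -9)) -> (not (3*r = -8 and r > 1))))) and ((not (lim <= 0 and r >= -1)) -> (((lim > -3 and r < -3) -> (not (lim = 1 and r > 1))) and ((not (lim > -3 and r < -3)) -> (not (lim = 1 and 9*lim + 6*r > -6)))))
Answer: WP = r < 0 and (lim = 3*r + 5 or r != 0) and ((lim <= 0 and r >= -1) -> (((lim > -10 and 3*r >= -9) -> (not (lim = 1 and 2*r > 1))) and ((not (lim > -10 and 3*r >= -9)) -> (not (3*r = -8 and r > 1))))) and ((not (lim <= 0 and r >= -1)) -> (((lim > -3 and r < -3) -> (not (lim = 1 and r > 1))) and ((not (lim > -3 and r < -3)) -> (not (lim = 1 and 9*lim + 6*r > -6)))))


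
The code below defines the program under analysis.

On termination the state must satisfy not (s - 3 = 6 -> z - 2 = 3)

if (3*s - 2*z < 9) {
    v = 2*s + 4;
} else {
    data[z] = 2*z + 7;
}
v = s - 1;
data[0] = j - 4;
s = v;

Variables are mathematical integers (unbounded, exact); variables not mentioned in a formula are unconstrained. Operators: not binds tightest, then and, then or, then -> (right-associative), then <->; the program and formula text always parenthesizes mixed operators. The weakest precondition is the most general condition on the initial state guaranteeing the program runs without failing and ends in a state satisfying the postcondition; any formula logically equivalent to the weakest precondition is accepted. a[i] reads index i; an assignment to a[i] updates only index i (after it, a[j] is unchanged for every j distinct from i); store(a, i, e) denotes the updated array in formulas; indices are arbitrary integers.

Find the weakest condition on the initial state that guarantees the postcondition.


Working backward. After the program, the postcondition not (s - 3 = 6 -> z - 2 = 3) must hold; in canonical form it is not (s = 9 -> z = 5).
Before s := v: not (v = 9 -> z = 5)
Before data[0] := j - 4: not (v = 9 -> z = 5)
Before v := s - 1: not (s = 10 -> z = 5)
Then branch requires not (s = 10 -> z = 5); else branch requires not (s = 10 -> z = 5).
Before the if: (3*s < 2*z + 9 -> (not (s = 10 -> z = 5))) and ((not (3*s < 2*z + 9)) -> (not (s = 10 -> z = 5)))
Answer: WP = (3*s < 2*z + 9 -> (not (s = 10 -> z = 5))) and ((not (3*s < 2*z + 9)) -> (not (s = 10 -> z = 5)))


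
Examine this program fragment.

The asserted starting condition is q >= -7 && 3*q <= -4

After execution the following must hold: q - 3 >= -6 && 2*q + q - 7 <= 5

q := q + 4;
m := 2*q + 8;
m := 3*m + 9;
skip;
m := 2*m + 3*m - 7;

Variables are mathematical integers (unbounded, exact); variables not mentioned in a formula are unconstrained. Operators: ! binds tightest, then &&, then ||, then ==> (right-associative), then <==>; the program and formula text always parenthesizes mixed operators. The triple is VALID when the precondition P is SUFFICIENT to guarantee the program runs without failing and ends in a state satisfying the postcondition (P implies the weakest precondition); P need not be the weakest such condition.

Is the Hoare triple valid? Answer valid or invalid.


Working backward. After the program, the postcondition q - 3 >= -6 && 2*q + q - 7 <= 5 must hold; in canonical form it is q >= -3 && 3*q <= 12.
Before m := 2*m + 3*m - 7: q >= -3 && 3*q <= 12
Before skip: q >= -3 && 3*q <= 12
Before m := 3*m + 9: q >= -3 && 3*q <= 12
Before m := 2*q + 8: q >= -3 && 3*q <= 12
Before q := q + 4: q >= -7 && 3*q <= 0
The weakest precondition is q >= -7 && 3*q <= 0.
Check whether q >= -7 && 3*q <= -4 implies it.
Every state satisfying the precondition satisfies the weakest precondition: the implication holds.
Answer: valid


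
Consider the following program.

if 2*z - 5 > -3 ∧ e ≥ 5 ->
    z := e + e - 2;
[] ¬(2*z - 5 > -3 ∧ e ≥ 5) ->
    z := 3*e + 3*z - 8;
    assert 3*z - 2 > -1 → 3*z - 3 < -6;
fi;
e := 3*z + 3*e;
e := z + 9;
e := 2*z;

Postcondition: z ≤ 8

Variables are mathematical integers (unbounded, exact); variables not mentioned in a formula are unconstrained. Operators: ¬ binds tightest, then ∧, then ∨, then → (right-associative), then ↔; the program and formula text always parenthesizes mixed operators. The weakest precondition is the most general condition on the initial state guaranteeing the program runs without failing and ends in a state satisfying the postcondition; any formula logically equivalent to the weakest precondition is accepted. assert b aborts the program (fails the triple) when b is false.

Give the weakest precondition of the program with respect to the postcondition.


Working backward. After the program, z ≤ 8 must hold.
Before e := 2*z: z ≤ 8
Before e := z + 9: z ≤ 8
Before e := 3*z + 3*e: z ≤ 8
Then branch requires 2*e ≤ 10; else branch requires (9*e + 9*z > 25 → 9*e + 9*z < 21) ∧ 3*e + 3*z ≤ 16.
Before the if: ((2*z > 2 ∧ e ≥ 5) → 2*e ≤ 10) ∧ ((¬(2*z > 2 ∧ e ≥ 5)) → ((9*e + 9*z > 25 → 9*e + 9*z < 21) ∧ 3*e + 3*z ≤ 16))
Answer: WP = ((2*z > 2 ∧ e ≥ 5) → 2*e ≤ 10) ∧ ((¬(2*z > 2 ∧ e ≥ 5)) → ((9*e + 9*z > 25 → 9*e + 9*z < 21) ∧ 3*e + 3*z ≤ 16))


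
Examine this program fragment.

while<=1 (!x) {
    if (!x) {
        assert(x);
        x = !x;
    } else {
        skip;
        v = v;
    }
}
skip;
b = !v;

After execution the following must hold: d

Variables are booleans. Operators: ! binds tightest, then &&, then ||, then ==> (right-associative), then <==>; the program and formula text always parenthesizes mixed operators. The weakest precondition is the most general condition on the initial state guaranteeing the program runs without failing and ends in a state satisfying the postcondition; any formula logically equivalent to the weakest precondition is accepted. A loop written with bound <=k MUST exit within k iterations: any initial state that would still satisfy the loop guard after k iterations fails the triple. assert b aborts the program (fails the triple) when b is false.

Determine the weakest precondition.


Working backward. After the program, d must hold.
Before b := !v: d
Before skip: d
Before the loop (bound <=1), unroll the exhaustion recursion (WP_0 = exit-now case; WP_j = one more guarded iteration, up to j = 1):
  WP_0: x && d
  WP_1: ((!x) ==> (x && (x ==> (x && d)))) && (x ==> d)
So before the loop: ((!x) ==> (x && (x ==> (x && d)))) && (x ==> d)
Answer: WP = ((!x) ==> (x && (x ==> (x && d)))) && (x ==> d)


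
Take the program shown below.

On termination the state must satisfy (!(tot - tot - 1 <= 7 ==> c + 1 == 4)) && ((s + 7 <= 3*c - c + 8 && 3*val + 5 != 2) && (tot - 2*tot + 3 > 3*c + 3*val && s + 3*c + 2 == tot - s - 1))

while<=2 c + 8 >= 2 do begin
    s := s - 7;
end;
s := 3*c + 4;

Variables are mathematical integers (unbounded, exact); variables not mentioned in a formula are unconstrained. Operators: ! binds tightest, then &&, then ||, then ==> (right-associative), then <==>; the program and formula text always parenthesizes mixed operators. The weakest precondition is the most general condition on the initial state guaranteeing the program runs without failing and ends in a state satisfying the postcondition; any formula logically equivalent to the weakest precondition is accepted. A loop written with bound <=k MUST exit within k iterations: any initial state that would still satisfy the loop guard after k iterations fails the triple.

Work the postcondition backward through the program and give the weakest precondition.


Working backward. After the program, the postcondition (!(tot - tot - 1 <= 7 ==> c + 1 == 4)) && ((s + 7 <= 3*c - c + 8 && 3*val + 5 != 2) && (tot - 2*tot + 3 > 3*c + 3*val && s + 3*c + 2 == tot - s - 1)) must hold; in canonical form it is (!(c == 3)) && s <= 2*c + 1 && 3*val != -3 && 3*c + tot + 3*val < 3 && 3*c + 2*s == tot - 3.
Before s := 3*c + 4: (!(c == 3)) && c <= -3 && 3*val != -3 && 3*c + tot + 3*val < 3 && 9*c == tot - 11
Before the loop (bound <=2), unroll the exhaustion recursion (WP_0 = exit-now case; WP_j = one more guarded iteration, up to j = 2):
  WP_0: (!(c >= -6)) && (!(c == 3)) && c <= -3 && 3*val != -3 && 3*c + tot + 3*val < 3 && 9*c == tot - 11
  WP_1: (c >= -6 ==> ((!(c >= -6)) && (!(c == 3)) && c <= -3 && 3*val != -3 && 3*c + tot + 3*val < 3 && 9*c == tot - 11)) && ((!(c >= -6)) ==> ((!(c == 3)) && c <= -3 && 3*val != -3 && 3*c + tot + 3*val < 3 && 9*c == tot - 11))
  WP_2: (c >= -6 ==> ((c >= -6 ==> ((!(c >= -6)) && (!(c == 3)) && c <= -3 && 3*val != -3 && 3*c + tot + 3*val < 3 && 9*c == tot - 11)) && ((!(c >= -6)) ==> ((!(c == 3)) && c <= -3 && 3*val != -3 && 3*c + tot + 3*val < 3 && 9*c == tot - 11)))) && ((!(c >= -6)) ==> ((!(c == 3)) && c <= -3 && 3*val != -3 && 3*c + tot + 3*val < 3 && 9*c == tot - 11))
So before the loop: (c >= -6 ==> ((c >= -6 ==> ((!(c >= -6)) && (!(c == 3)) && c <= -3 && 3*val != -3 && 3*c + tot + 3*val < 3 && 9*c == tot - 11)) && ((!(c >= -6)) ==> ((!(c == 3)) && c <= -3 && 3*val != -3 && 3*c + tot + 3*val < 3 && 9*c == tot - 11)))) && ((!(c >= -6)) ==> ((!(c == 3)) && c <= -3 && 3*val != -3 && 3*c + tot + 3*val < 3 && 9*c == tot - 11))
Answer: WP = (c >= -6 ==> ((c >= -6 ==> ((!(c >= -6)) && (!(c == 3)) && c <= -3 && 3*val != -3 && 3*c + tot + 3*val < 3 && 9*c == tot - 11)) && ((!(c >= -6)) ==> ((!(c == 3)) && c <= -3 && 3*val != -3 && 3*c + tot + 3*val < 3 && 9*c == tot - 11)))) && ((!(c >= -6)) ==> ((!(c == 3)) && c <= -3 && 3*val != -3 && 3*c + tot + 3*val < 3 && 9*c == tot - 11))
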